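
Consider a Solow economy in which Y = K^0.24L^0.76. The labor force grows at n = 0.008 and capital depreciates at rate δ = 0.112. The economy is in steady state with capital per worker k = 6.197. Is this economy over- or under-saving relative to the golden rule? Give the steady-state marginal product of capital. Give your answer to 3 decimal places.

over-saving; MPK ≈ 0.060

Break-even investment rate: n + δ = 0.008 + 0.112 = 0.12.
MPK = 0.24·k^(0.24−1) = 0.24·6.197^(-0.76) ≈ 0.0600.
MPK < 0.12, so the economy is dynamically inefficient (over-saving).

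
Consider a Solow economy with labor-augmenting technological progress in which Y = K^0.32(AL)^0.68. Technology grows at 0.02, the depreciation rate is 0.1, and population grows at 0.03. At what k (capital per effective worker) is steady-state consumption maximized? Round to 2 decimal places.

The effective depreciation rate is n + g + δ = 0.03 + 0.02 + 0.1 = 0.15.
Setting f'(k) = n+g+δ gives 0.32·k^(0.32−1) = 0.15, hence k_gold = (0.32/0.15)^(1/0.68) ≈ 3.0473.

k_gold ≈ 3.05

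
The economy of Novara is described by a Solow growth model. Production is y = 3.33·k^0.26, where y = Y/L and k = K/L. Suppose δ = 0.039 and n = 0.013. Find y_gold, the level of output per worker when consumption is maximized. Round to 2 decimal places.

n + δ = 0.013 + 0.039 = 0.052.
At the golden rule the marginal product of capital equals n+δ: 0.26·3.33·k^(0.26−1) = 0.052. Solving, k_gold = (0.26·3.33/0.052)^(1/0.74) ≈ 44.7260.
Output: y_gold = 3.33·k_gold^0.26 = 3.33·44.7260^0.26 ≈ 8.9452.

y_gold ≈ 8.95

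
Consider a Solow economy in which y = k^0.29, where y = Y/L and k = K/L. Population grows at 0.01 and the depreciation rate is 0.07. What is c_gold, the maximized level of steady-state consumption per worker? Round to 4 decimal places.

c_gold ≈ 1.2015

The effective depreciation rate is n + δ = 0.01 + 0.07 = 0.08.
Setting f'(k) = n+δ gives 0.29·k^(0.29−1) = 0.08, hence k_gold = (0.29/0.08)^(1/0.71) ≈ 6.1342.
y_gold = 6.1342^0.29 ≈ 1.6922.
c_gold = y_gold − (n+δ)·k_gold = 1.6922 − 0.08·6.1342 ≈ 1.2015.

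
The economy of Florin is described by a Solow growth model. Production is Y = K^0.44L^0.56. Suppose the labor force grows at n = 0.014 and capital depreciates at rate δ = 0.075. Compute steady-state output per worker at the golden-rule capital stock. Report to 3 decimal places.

y_gold ≈ 3.510

Break-even investment rate: n + δ = 0.014 + 0.075 = 0.089.
Maximizing c = f(k) − (n+δ)·k gives f'(k) = n+δ, i.e. 0.44·k^(0.44−1) = 0.089, so k_gold = (0.44/0.089)^(1/0.56) ≈ 17.3539.
Output: y_gold = k_gold^0.44 = 17.3539^0.44 ≈ 3.5102.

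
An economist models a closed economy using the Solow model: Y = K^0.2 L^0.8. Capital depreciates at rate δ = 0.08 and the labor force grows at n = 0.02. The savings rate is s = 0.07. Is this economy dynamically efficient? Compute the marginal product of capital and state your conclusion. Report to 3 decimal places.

dynamically efficient; MPK ≈ 0.286

Break-even investment rate: n + δ = 0.02 + 0.08 = 0.1.
Steady-state k*: s·k^0.2 = 0.1·k gives k* = (0.07/0.1)^(1/0.8) ≈ 0.6403.
MPK = 0.2·0.6403^(-0.8) ≈ 0.2857.
MPK > n+δ = 0.1, so the economy is dynamically efficient (under-saving).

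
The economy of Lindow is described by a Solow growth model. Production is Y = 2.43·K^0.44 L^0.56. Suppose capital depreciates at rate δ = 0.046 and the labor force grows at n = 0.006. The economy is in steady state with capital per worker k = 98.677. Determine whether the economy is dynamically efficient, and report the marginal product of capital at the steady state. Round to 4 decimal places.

dynamically efficient; MPK ≈ 0.0817

Capital per worker breaks even when investment replaces (n + δ)·k; here n + δ = 0.052.
MPK = 0.44·2.43·k^(0.44−1) = 0.44·2.43·98.677^(-0.56) ≈ 0.0817.
MPK > 0.052, so the economy is dynamically efficient (under-saving).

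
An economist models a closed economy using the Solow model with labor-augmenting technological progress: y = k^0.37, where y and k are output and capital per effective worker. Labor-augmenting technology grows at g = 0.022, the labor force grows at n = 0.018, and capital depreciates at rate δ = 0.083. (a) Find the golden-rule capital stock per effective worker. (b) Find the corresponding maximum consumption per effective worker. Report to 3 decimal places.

Capital per effective worker breaks even when investment replaces (n + g + δ)·k; here n + g + δ = 0.123.
Maximizing c = f(k) − (n+g+δ)·k gives f'(k) = n+g+δ, i.e. 0.37·k^(0.37−1) = 0.123, so k_gold = (0.37/0.123)^(1/0.63) ≈ 5.7438.
y_gold = 5.7438^0.37 ≈ 1.9094; c_gold = y_gold − 0.123·k_gold ≈ 1.2029.

(a) k_gold ≈ 5.744; (b) c_gold ≈ 1.203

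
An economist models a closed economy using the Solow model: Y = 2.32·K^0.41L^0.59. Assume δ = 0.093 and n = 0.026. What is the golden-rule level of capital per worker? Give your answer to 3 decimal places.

Break-even investment rate: n + δ = 0.026 + 0.093 = 0.119.
At the golden rule the marginal product of capital equals n+δ: 0.41·2.32·k^(0.41−1) = 0.119. Solving, k_gold = (0.41·2.32/0.119)^(1/0.59) ≈ 33.8877.

k_gold ≈ 33.888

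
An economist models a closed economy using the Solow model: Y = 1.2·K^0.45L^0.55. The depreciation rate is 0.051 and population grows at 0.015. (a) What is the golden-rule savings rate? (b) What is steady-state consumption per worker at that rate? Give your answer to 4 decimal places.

The effective depreciation rate is n + δ = 0.015 + 0.051 = 0.066.
For Cobb-Douglas, s_gold equals capital's share: s_gold = 0.45.
Maximizing c = f(k) − (n+δ)·k gives f'(k) = n+δ, i.e. 0.45·1.2·k^(0.45−1) = 0.066, so k_gold = (0.45·1.2/0.066)^(1/0.55) ≈ 45.6801.
y_gold = 1.2·45.6801^0.45 ≈ 6.6997; c_gold = (1−0.45)·y_gold ≈ 3.6849.

(a) s_gold = 0.4500; (b) c_gold ≈ 3.6849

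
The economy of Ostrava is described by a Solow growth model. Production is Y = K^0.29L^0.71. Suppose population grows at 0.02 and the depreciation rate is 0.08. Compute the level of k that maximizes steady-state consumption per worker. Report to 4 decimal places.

k_gold ≈ 4.4799

n + δ = 0.02 + 0.08 = 0.1.
At the golden rule the marginal product of capital equals n+δ: 0.29·k^(0.29−1) = 0.1. Solving, k_gold = (0.29/0.1)^(1/0.71) ≈ 4.4799.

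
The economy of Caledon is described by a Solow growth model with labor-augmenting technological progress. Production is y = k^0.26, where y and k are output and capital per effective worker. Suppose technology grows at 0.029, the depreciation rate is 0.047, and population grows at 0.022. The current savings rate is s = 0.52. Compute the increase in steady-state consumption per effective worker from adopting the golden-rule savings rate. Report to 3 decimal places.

Δc ≈ 0.180

Break-even investment rate: n + g + δ = 0.022 + 0.029 + 0.047 = 0.098.
Current steady state (s = 0.52): k* = (0.52/0.098)^(1/0.74) ≈ 9.5374, y* = 9.5374^0.26 ≈ 1.7974, c* = (1−0.52)·1.7974 ≈ 0.8628.
Golden rule sets MPK = n+g+δ: 0.26·k^(0.26−1) = 0.098, so k_gold = (0.26/0.098)^(1/0.74) ≈ 3.7379.
y_gold = 3.7379^0.26 ≈ 1.4089, c_gold = y_gold − 0.098·k_gold ≈ 1.0426.
Gain: Δc = 1.0426 − 0.8628 ≈ 0.1798.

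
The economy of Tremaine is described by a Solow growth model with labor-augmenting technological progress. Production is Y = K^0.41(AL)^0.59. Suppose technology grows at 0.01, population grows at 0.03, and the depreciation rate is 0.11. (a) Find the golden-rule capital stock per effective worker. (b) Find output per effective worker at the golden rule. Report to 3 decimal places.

(a) k_gold ≈ 5.497; (b) y_gold ≈ 2.011

The effective depreciation rate is n + g + δ = 0.03 + 0.01 + 0.11 = 0.15.
Maximizing c = f(k) − (n+g+δ)·k gives f'(k) = n+g+δ, i.e. 0.41·k^(0.41−1) = 0.15, so k_gold = (0.41/0.15)^(1/0.59) ≈ 5.4974.
y_gold = 5.4974^0.41 ≈ 2.0112.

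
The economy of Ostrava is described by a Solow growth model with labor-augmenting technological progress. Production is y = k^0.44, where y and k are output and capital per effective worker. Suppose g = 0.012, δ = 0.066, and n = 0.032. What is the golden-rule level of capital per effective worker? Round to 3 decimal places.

k_gold ≈ 11.888

The effective depreciation rate is n + g + δ = 0.032 + 0.012 + 0.066 = 0.11.
Setting f'(k) = n+g+δ gives 0.44·k^(0.44−1) = 0.11, hence k_gold = (0.44/0.11)^(1/0.56) ≈ 11.8880.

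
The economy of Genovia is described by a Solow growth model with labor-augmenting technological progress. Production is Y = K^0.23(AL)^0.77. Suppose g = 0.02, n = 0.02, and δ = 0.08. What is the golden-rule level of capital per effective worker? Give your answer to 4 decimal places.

The effective depreciation rate is n + g + δ = 0.02 + 0.02 + 0.08 = 0.12.
Setting f'(k) = n+g+δ gives 0.23·k^(0.23−1) = 0.12, hence k_gold = (0.23/0.12)^(1/0.77) ≈ 2.3278.

k_gold ≈ 2.3278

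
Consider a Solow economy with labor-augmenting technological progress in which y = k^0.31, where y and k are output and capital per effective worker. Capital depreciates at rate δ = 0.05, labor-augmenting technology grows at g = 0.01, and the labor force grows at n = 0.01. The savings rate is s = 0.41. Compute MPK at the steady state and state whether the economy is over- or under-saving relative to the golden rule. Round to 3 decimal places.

Break-even investment rate: n + g + δ = 0.01 + 0.01 + 0.05 = 0.07.
Steady-state k*: s·k^0.31 = 0.07·k gives k* = (0.41/0.07)^(1/0.69) ≈ 12.9595.
MPK = 0.31·12.9595^(-0.69) ≈ 0.0529.
MPK < n+g+δ = 0.07, so the economy is dynamically inefficient (over-saving).

over-saving; MPK ≈ 0.053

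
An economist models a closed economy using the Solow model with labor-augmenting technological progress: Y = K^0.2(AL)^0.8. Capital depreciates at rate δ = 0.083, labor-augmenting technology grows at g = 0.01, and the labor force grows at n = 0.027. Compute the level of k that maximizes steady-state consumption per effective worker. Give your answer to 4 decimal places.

k_gold ≈ 1.8937

Break-even investment rate: n + g + δ = 0.027 + 0.01 + 0.083 = 0.12.
Setting f'(k) = n+g+δ gives 0.2·k^(0.2−1) = 0.12, hence k_gold = (0.2/0.12)^(1/0.8) ≈ 1.8937.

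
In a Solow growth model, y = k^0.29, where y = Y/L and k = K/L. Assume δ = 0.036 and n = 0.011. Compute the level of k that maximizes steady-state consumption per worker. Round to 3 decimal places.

k_gold ≈ 12.975

Break-even investment rate: n + δ = 0.011 + 0.036 = 0.047.
Setting f'(k) = n+δ gives 0.29·k^(0.29−1) = 0.047, hence k_gold = (0.29/0.047)^(1/0.71) ≈ 12.9747.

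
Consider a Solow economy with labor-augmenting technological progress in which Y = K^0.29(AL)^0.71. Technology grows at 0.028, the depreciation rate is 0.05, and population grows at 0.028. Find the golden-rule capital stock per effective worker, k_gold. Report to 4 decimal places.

Capital per effective worker breaks even when investment replaces (n + g + δ)·k; here n + g + δ = 0.106.
Maximizing c = f(k) − (n+g+δ)·k gives f'(k) = n+g+δ, i.e. 0.29·k^(0.29−1) = 0.106, so k_gold = (0.29/0.106)^(1/0.71) ≈ 4.1269.

k_gold ≈ 4.1269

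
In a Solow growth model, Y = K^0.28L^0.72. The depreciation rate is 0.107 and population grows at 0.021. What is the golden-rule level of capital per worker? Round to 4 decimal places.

The effective depreciation rate is n + δ = 0.021 + 0.107 = 0.128.
Golden rule sets MPK = n+δ: 0.28·k^(0.28−1) = 0.128, so k_gold = (0.28/0.128)^(1/0.72) ≈ 2.9659.

k_gold ≈ 2.9659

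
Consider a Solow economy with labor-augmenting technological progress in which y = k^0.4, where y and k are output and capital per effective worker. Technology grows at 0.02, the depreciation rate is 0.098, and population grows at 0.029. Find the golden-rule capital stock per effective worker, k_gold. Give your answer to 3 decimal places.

The effective depreciation rate is n + g + δ = 0.029 + 0.02 + 0.098 = 0.147.
Setting f'(k) = n+g+δ gives 0.4·k^(0.4−1) = 0.147, hence k_gold = (0.4/0.147)^(1/0.6) ≈ 5.3036.

k_gold ≈ 5.304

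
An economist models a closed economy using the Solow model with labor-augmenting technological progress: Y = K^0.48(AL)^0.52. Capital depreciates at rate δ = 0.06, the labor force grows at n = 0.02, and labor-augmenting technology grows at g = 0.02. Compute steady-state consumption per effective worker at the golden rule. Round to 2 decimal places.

c_gold ≈ 2.21

Capital per effective worker breaks even when investment replaces (n + g + δ)·k; here n + g + δ = 0.1.
At the golden rule the marginal product of capital equals n+g+δ: 0.48·k^(0.48−1) = 0.1. Solving, k_gold = (0.48/0.1)^(1/0.52) ≈ 20.4211.
y_gold = 20.4211^0.48 ≈ 4.2544.
c_gold = y_gold − (n+g+δ)·k_gold = 4.2544 − 0.1·20.4211 ≈ 2.2123.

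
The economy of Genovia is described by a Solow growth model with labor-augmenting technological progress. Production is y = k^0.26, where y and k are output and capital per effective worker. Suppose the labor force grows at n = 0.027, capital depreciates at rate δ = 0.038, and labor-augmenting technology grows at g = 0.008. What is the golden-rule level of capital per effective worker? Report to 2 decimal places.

k_gold ≈ 5.57

n + g + δ = 0.027 + 0.008 + 0.038 = 0.073.
Maximizing c = f(k) − (n+g+δ)·k gives f'(k) = n+g+δ, i.e. 0.26·k^(0.26−1) = 0.073, so k_gold = (0.26/0.073)^(1/0.74) ≈ 5.5651.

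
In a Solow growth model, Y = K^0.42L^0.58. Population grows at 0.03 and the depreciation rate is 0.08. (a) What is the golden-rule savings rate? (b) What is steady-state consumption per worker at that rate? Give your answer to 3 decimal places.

The effective depreciation rate is n + δ = 0.03 + 0.08 = 0.11.
For Cobb-Douglas, s_gold equals capital's share: s_gold = 0.42.
At the golden rule the marginal product of capital equals n+δ: 0.42·k^(0.42−1) = 0.11. Solving, k_gold = (0.42/0.11)^(1/0.58) ≈ 10.0740.
y_gold = 10.0740^0.42 ≈ 2.6384; c_gold = (1−0.42)·y_gold ≈ 1.5303.

(a) s_gold = 0.420; (b) c_gold ≈ 1.530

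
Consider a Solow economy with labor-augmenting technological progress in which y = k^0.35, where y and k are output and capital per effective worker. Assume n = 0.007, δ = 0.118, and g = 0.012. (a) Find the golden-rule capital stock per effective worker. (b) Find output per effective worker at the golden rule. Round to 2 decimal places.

(a) k_gold ≈ 4.23; (b) y_gold ≈ 1.66

n + g + δ = 0.007 + 0.012 + 0.118 = 0.137.
Golden rule sets MPK = n+g+δ: 0.35·k^(0.35−1) = 0.137, so k_gold = (0.35/0.137)^(1/0.65) ≈ 4.2334.
y_gold = 4.2334^0.35 ≈ 1.6571.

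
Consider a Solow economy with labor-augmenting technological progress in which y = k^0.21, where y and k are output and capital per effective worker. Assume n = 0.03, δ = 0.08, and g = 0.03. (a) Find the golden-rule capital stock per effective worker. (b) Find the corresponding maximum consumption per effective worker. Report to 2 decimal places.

Capital per effective worker breaks even when investment replaces (n + g + δ)·k; here n + g + δ = 0.14.
Golden rule sets MPK = n+g+δ: 0.21·k^(0.21−1) = 0.14, so k_gold = (0.21/0.14)^(1/0.79) ≈ 1.6707.
y_gold = 1.6707^0.21 ≈ 1.1138; c_gold = y_gold − 0.14·k_gold ≈ 0.8799.

(a) k_gold ≈ 1.67; (b) c_gold ≈ 0.88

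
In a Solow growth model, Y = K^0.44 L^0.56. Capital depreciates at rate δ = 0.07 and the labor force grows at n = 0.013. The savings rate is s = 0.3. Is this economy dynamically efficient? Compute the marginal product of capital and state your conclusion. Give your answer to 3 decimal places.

dynamically efficient; MPK ≈ 0.122

Break-even investment rate: n + δ = 0.013 + 0.07 = 0.083.
Steady-state k*: s·k^0.44 = 0.083·k gives k* = (0.3/0.083)^(1/0.56) ≈ 9.9199.
MPK = 0.44·9.9199^(-0.56) ≈ 0.1217.
MPK > n+δ = 0.083, so the economy is dynamically efficient (under-saving).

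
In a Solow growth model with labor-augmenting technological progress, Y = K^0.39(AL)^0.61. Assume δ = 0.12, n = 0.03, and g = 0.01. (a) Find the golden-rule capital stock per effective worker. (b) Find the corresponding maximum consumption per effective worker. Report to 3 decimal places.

n + g + δ = 0.03 + 0.01 + 0.12 = 0.16.
Setting f'(k) = n+g+δ gives 0.39·k^(0.39−1) = 0.16, hence k_gold = (0.39/0.16)^(1/0.61) ≈ 4.3086.
y_gold = 4.3086^0.39 ≈ 1.7676; c_gold = y_gold − 0.16·k_gold ≈ 1.0783.

(a) k_gold ≈ 4.309; (b) c_gold ≈ 1.078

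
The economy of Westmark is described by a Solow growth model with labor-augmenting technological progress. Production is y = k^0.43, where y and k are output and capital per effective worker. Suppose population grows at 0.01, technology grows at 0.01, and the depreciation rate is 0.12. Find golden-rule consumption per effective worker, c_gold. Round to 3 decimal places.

c_gold ≈ 1.329

n + g + δ = 0.01 + 0.01 + 0.12 = 0.14.
Maximizing c = f(k) − (n+g+δ)·k gives f'(k) = n+g+δ, i.e. 0.43·k^(0.43−1) = 0.14, so k_gold = (0.43/0.14)^(1/0.57) ≈ 7.1612.
y_gold = 7.1612^0.43 ≈ 2.3315.
c_gold = y_gold − (n+g+δ)·k_gold = 2.3315 − 0.14·7.1612 ≈ 1.3290.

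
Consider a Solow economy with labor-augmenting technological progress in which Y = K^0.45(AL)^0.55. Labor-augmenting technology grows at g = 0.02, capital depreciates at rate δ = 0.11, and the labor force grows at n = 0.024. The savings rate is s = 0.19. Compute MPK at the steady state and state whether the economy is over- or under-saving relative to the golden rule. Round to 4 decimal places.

The effective depreciation rate is n + g + δ = 0.024 + 0.02 + 0.11 = 0.154.
Steady-state k*: s·k^0.45 = 0.154·k gives k* = (0.19/0.154)^(1/0.55) ≈ 1.4651.
MPK = 0.45·1.4651^(-0.55) ≈ 0.3647.
MPK > n+g+δ = 0.154, so the economy is dynamically efficient (under-saving).

under-saving; MPK ≈ 0.3647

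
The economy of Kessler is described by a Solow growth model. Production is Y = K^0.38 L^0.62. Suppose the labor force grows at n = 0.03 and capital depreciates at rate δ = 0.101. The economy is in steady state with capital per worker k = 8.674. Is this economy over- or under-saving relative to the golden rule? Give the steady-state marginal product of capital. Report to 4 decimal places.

over-saving; MPK ≈ 0.0996

Break-even investment rate: n + δ = 0.03 + 0.101 = 0.131.
MPK = 0.38·k^(0.38−1) = 0.38·8.674^(-0.62) ≈ 0.0996.
MPK < 0.131, so the economy is dynamically inefficient (over-saving).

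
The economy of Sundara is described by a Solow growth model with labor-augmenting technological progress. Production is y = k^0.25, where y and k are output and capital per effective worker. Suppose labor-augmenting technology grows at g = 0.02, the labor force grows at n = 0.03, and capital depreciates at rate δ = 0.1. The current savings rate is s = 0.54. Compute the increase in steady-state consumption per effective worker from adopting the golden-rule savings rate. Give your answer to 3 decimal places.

Δc ≈ 0.184

Break-even investment rate: n + g + δ = 0.03 + 0.02 + 0.1 = 0.15.
Current steady state (s = 0.54): k* = (0.54/0.15)^(1/0.75) ≈ 5.5174, y* = 5.5174^0.25 ≈ 1.5326, c* = (1−0.54)·1.5326 ≈ 0.7050.
Golden rule sets MPK = n+g+δ: 0.25·k^(0.25−1) = 0.15, so k_gold = (0.25/0.15)^(1/0.75) ≈ 1.9761.
y_gold = 1.9761^0.25 ≈ 1.1856, c_gold = y_gold − 0.15·k_gold ≈ 0.8892.
Gain: Δc = 0.8892 − 0.7050 ≈ 0.1842.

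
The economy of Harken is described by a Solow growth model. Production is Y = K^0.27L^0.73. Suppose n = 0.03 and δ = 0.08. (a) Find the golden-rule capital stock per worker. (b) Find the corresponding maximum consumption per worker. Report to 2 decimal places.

Capital per worker breaks even when investment replaces (n + δ)·k; here n + δ = 0.11.
Golden rule sets MPK = n+δ: 0.27·k^(0.27−1) = 0.11, so k_gold = (0.27/0.11)^(1/0.73) ≈ 3.4214.
y_gold = 3.4214^0.27 ≈ 1.3939; c_gold = y_gold − 0.11·k_gold ≈ 1.0176.

(a) k_gold ≈ 3.42; (b) c_gold ≈ 1.02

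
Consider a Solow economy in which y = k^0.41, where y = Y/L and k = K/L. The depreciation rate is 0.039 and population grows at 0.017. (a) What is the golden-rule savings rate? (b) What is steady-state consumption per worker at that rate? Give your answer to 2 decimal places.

The effective depreciation rate is n + δ = 0.017 + 0.039 = 0.056.
For Cobb-Douglas, s_gold equals capital's share: s_gold = 0.41.
Golden rule sets MPK = n+δ: 0.41·k^(0.41−1) = 0.056, so k_gold = (0.41/0.056)^(1/0.59) ≈ 29.2023.
y_gold = 29.2023^0.41 ≈ 3.9886; c_gold = (1−0.41)·y_gold ≈ 2.3533.

(a) s_gold = 0.41; (b) c_gold ≈ 2.35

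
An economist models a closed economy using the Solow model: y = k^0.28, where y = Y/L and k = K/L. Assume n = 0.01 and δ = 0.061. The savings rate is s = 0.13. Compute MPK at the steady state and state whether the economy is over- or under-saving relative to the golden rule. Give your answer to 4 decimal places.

under-saving; MPK ≈ 0.1529

n + δ = 0.01 + 0.061 = 0.071.
Steady-state k*: s·k^0.28 = 0.071·k gives k* = (0.13/0.071)^(1/0.72) ≈ 2.3165.
MPK = 0.28·2.3165^(-0.72) ≈ 0.1529.
MPK > n+δ = 0.071, so the economy is dynamically efficient (under-saving).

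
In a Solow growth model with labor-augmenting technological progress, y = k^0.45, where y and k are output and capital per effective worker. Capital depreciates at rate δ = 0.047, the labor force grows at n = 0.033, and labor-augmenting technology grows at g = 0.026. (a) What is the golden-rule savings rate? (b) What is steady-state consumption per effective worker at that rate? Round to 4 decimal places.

(a) s_gold = 0.4500; (b) c_gold ≈ 1.7952

Capital per effective worker breaks even when investment replaces (n + g + δ)·k; here n + g + δ = 0.106.
For Cobb-Douglas, s_gold equals capital's share: s_gold = 0.45.
Setting f'(k) = n+g+δ gives 0.45·k^(0.45−1) = 0.106, hence k_gold = (0.45/0.106)^(1/0.55) ≈ 13.8563.
y_gold = 13.8563^0.45 ≈ 3.2639; c_gold = (1−0.45)·y_gold ≈ 1.7952.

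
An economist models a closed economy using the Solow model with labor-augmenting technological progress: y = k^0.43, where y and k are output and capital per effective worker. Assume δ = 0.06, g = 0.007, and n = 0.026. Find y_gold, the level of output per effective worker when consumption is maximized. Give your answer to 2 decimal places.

Break-even investment rate: n + g + δ = 0.026 + 0.007 + 0.06 = 0.093.
At the golden rule the marginal product of capital equals n+g+δ: 0.43·k^(0.43−1) = 0.093. Solving, k_gold = (0.43/0.093)^(1/0.57) ≈ 14.6771.
Output: y_gold = k_gold^0.43 = 14.6771^0.43 ≈ 3.1744.

y_gold ≈ 3.17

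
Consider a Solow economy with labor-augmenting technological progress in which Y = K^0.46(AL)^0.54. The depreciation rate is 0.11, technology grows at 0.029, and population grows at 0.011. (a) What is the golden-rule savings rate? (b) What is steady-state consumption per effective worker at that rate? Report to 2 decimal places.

Capital per effective worker breaks even when investment replaces (n + g + δ)·k; here n + g + δ = 0.15.
For Cobb-Douglas, s_gold equals capital's share: s_gold = 0.46.
Golden rule sets MPK = n+g+δ: 0.46·k^(0.46−1) = 0.15, so k_gold = (0.46/0.15)^(1/0.54) ≈ 7.9659.
y_gold = 7.9659^0.46 ≈ 2.5976; c_gold = (1−0.46)·y_gold ≈ 1.4027.

(a) s_gold = 0.46; (b) c_gold ≈ 1.40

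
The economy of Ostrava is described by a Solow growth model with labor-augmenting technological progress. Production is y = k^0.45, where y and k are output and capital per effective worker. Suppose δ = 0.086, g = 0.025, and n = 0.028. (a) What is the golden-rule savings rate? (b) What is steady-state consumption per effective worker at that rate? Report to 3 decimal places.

n + g + δ = 0.028 + 0.025 + 0.086 = 0.139.
For Cobb-Douglas, s_gold equals capital's share: s_gold = 0.45.
Maximizing c = f(k) − (n+g+δ)·k gives f'(k) = n+g+δ, i.e. 0.45·k^(0.45−1) = 0.139, so k_gold = (0.45/0.139)^(1/0.55) ≈ 8.4651.
y_gold = 8.4651^0.45 ≈ 2.6148; c_gold = (1−0.45)·y_gold ≈ 1.4381.

(a) s_gold = 0.450; (b) c_gold ≈ 1.438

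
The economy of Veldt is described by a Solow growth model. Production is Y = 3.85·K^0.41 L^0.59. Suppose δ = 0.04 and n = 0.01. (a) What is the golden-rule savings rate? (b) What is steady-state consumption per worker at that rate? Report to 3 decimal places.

(a) s_gold = 0.410; (b) c_gold ≈ 25.014

Capital per worker breaks even when investment replaces (n + δ)·k; here n + δ = 0.05.
For Cobb-Douglas, s_gold equals capital's share: s_gold = 0.41.
Setting f'(k) = n+δ gives 0.41·3.85·k^(0.41−1) = 0.05, hence k_gold = (0.41·3.85/0.05)^(1/0.59) ≈ 347.6509.
y_gold = 3.85·347.6509^0.41 ≈ 42.3965; c_gold = (1−0.41)·y_gold ≈ 25.0139.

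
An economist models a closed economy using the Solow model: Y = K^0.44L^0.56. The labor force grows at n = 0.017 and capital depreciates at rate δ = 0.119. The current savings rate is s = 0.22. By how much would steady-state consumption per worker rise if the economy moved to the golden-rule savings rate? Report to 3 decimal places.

The effective depreciation rate is n + δ = 0.017 + 0.119 = 0.136.
Current steady state (s = 0.22): k* = (0.22/0.136)^(1/0.56) ≈ 2.3605, y* = 2.3605^0.44 ≈ 1.4592, c* = (1−0.22)·1.4592 ≈ 1.1382.
Setting f'(k) = n+δ gives 0.44·k^(0.44−1) = 0.136, hence k_gold = (0.44/0.136)^(1/0.56) ≈ 8.1388.
y_gold = 8.1388^0.44 ≈ 2.5156, c_gold = y_gold − 0.136·k_gold ≈ 1.4088.
Gain: Δc = 1.4088 − 1.1382 ≈ 0.2706.

Δc ≈ 0.271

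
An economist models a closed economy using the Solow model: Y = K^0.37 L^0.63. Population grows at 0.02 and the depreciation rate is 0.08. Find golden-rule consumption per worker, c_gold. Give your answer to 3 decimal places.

c_gold ≈ 1.358

n + δ = 0.02 + 0.08 = 0.1.
Golden rule sets MPK = n+δ: 0.37·k^(0.37−1) = 0.1, so k_gold = (0.37/0.1)^(1/0.63) ≈ 7.9782.
y_gold = 7.9782^0.37 ≈ 2.1563.
c_gold = y_gold − (n+δ)·k_gold = 2.1563 − 0.1·7.9782 ≈ 1.3585.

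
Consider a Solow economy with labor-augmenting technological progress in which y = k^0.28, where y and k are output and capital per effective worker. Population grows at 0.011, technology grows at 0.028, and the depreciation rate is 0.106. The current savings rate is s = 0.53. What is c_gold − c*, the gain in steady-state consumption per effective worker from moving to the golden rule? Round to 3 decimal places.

Δc ≈ 0.152

The effective depreciation rate is n + g + δ = 0.011 + 0.028 + 0.106 = 0.145.
Current steady state (s = 0.53): k* = (0.53/0.145)^(1/0.72) ≈ 6.0509, y* = 6.0509^0.28 ≈ 1.6554, c* = (1−0.53)·1.6554 ≈ 0.7780.
Maximizing c = f(k) − (n+g+δ)·k gives f'(k) = n+g+δ, i.e. 0.28·k^(0.28−1) = 0.145, so k_gold = (0.28/0.145)^(1/0.72) ≈ 2.4942.
y_gold = 2.4942^0.28 ≈ 1.2916, c_gold = y_gold − 0.145·k_gold ≈ 0.9300.
Gain: Δc = 0.9300 − 0.7780 ≈ 0.1519.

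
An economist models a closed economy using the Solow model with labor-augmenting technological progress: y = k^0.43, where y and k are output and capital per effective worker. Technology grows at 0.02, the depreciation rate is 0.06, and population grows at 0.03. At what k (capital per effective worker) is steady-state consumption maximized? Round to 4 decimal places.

Capital per effective worker breaks even when investment replaces (n + g + δ)·k; here n + g + δ = 0.11.
Maximizing c = f(k) − (n+g+δ)·k gives f'(k) = n+g+δ, i.e. 0.43·k^(0.43−1) = 0.11, so k_gold = (0.43/0.11)^(1/0.57) ≈ 10.9328.

k_gold ≈ 10.9328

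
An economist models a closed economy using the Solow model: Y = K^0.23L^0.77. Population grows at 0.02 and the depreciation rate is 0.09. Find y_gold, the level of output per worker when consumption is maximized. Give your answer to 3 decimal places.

y_gold ≈ 1.246

The effective depreciation rate is n + δ = 0.02 + 0.09 = 0.11.
Golden rule sets MPK = n+δ: 0.23·k^(0.23−1) = 0.11, so k_gold = (0.23/0.11)^(1/0.77) ≈ 2.6063.
Output: y_gold = k_gold^0.23 = 2.6063^0.23 ≈ 1.2465.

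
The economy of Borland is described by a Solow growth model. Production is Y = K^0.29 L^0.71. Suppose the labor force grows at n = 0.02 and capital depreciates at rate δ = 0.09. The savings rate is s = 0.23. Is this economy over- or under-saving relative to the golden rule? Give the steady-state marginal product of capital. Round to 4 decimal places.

under-saving; MPK ≈ 0.1387

The effective depreciation rate is n + δ = 0.02 + 0.09 = 0.11.
Steady-state k*: s·k^0.29 = 0.11·k gives k* = (0.23/0.11)^(1/0.71) ≈ 2.8260.
MPK = 0.29·2.8260^(-0.71) ≈ 0.1387.
MPK > n+δ = 0.11, so the economy is dynamically efficient (under-saving).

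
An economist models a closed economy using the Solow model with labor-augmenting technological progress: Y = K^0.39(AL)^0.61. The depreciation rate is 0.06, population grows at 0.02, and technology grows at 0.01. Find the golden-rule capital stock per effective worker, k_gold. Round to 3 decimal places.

The effective depreciation rate is n + g + δ = 0.02 + 0.01 + 0.06 = 0.09.
At the golden rule the marginal product of capital equals n+g+δ: 0.39·k^(0.39−1) = 0.09. Solving, k_gold = (0.39/0.09)^(1/0.61) ≈ 11.0655.

k_gold ≈ 11.065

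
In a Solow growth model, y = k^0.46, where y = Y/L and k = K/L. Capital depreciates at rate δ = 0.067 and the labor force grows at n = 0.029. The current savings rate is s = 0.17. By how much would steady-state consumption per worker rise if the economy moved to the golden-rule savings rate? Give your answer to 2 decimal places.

Δc ≈ 0.70

Break-even investment rate: n + δ = 0.029 + 0.067 = 0.096.
Current steady state (s = 0.17): k* = (0.17/0.096)^(1/0.54) ≈ 2.8813, y* = 2.8813^0.46 ≈ 1.6271, c* = (1−0.17)·1.6271 ≈ 1.3505.
At the golden rule the marginal product of capital equals n+δ: 0.46·k^(0.46−1) = 0.096. Solving, k_gold = (0.46/0.096)^(1/0.54) ≈ 18.2037.
y_gold = 18.2037^0.46 ≈ 3.7990, c_gold = y_gold − 0.096·k_gold ≈ 2.0515.
Gain: Δc = 2.0515 − 1.3505 ≈ 0.7010.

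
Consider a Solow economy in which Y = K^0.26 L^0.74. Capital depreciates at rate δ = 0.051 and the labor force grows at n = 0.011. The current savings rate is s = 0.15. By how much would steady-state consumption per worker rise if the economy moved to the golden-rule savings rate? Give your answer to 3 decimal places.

n + δ = 0.011 + 0.051 = 0.062.
Current steady state (s = 0.15): k* = (0.15/0.062)^(1/0.74) ≈ 3.3000, y* = 3.3000^0.26 ≈ 1.3640, c* = (1−0.15)·1.3640 ≈ 1.1594.
At the golden rule the marginal product of capital equals n+δ: 0.26·k^(0.26−1) = 0.062. Solving, k_gold = (0.26/0.062)^(1/0.74) ≈ 6.9395.
y_gold = 6.9395^0.26 ≈ 1.6548, c_gold = y_gold − 0.062·k_gold ≈ 1.2246.
Gain: Δc = 1.2246 − 1.1594 ≈ 0.0652.

Δc ≈ 0.065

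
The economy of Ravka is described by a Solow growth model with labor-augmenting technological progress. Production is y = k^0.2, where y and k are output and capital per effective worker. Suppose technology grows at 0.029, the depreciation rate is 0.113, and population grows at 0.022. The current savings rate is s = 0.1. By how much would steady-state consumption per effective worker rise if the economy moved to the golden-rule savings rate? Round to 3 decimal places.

The effective depreciation rate is n + g + δ = 0.022 + 0.029 + 0.113 = 0.164.
Current steady state (s = 0.1): k* = (0.1/0.164)^(1/0.8) ≈ 0.5388, y* = 0.5388^0.2 ≈ 0.8837, c* = (1−0.1)·0.8837 ≈ 0.7953.
Golden rule sets MPK = n+g+δ: 0.2·k^(0.2−1) = 0.164, so k_gold = (0.2/0.164)^(1/0.8) ≈ 1.2815.
y_gold = 1.2815^0.2 ≈ 1.0509, c_gold = y_gold − 0.164·k_gold ≈ 0.8407.
Gain: Δc = 0.8407 − 0.7953 ≈ 0.0454.

Δc ≈ 0.045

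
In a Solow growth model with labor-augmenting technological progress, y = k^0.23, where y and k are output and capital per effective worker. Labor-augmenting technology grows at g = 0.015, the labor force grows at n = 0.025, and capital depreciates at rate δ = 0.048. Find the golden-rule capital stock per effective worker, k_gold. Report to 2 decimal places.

n + g + δ = 0.025 + 0.015 + 0.048 = 0.088.
Setting f'(k) = n+g+δ gives 0.23·k^(0.23−1) = 0.088, hence k_gold = (0.23/0.088)^(1/0.77) ≈ 3.4824.

k_gold ≈ 3.48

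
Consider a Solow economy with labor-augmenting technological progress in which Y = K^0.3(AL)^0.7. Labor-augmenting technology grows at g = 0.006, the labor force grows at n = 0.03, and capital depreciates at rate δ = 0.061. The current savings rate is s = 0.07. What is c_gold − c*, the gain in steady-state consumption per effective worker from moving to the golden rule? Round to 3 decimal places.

Δc ≈ 0.327

n + g + δ = 0.03 + 0.006 + 0.061 = 0.097.
Current steady state (s = 0.07): k* = (0.07/0.097)^(1/0.7) ≈ 0.6275, y* = 0.6275^0.3 ≈ 0.8695, c* = (1−0.07)·0.8695 ≈ 0.8087.
Setting f'(k) = n+g+δ gives 0.3·k^(0.3−1) = 0.097, hence k_gold = (0.3/0.097)^(1/0.7) ≈ 5.0176.
y_gold = 5.0176^0.3 ≈ 1.6224, c_gold = y_gold − 0.097·k_gold ≈ 1.1357.
Gain: Δc = 1.1357 − 0.8087 ≈ 0.3270.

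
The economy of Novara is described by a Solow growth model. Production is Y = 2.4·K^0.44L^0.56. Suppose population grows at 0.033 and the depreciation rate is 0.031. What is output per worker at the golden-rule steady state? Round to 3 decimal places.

y_gold ≈ 21.717

The effective depreciation rate is n + δ = 0.033 + 0.031 = 0.064.
Golden rule sets MPK = n+δ: 0.44·2.4·k^(0.44−1) = 0.064, so k_gold = (0.44·2.4/0.064)^(1/0.56) ≈ 149.3064.
Output: y_gold = 2.4·k_gold^0.44 = 2.4·149.3064^0.44 ≈ 21.7173.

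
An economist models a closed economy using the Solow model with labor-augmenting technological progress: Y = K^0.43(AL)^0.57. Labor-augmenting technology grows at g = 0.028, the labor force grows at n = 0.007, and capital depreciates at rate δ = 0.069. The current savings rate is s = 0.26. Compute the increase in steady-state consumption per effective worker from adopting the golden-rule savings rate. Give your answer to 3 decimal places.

n + g + δ = 0.007 + 0.028 + 0.069 = 0.104.
Current steady state (s = 0.26): k* = (0.26/0.104)^(1/0.57) ≈ 4.9905, y* = 4.9905^0.43 ≈ 1.9962, c* = (1−0.26)·1.9962 ≈ 1.4772.
Setting f'(k) = n+g+δ gives 0.43·k^(0.43−1) = 0.104, hence k_gold = (0.43/0.104)^(1/0.57) ≈ 12.0633.
y_gold = 12.0633^0.43 ≈ 2.9176, c_gold = y_gold − 0.104·k_gold ≈ 1.6630.
Gain: Δc = 1.6630 − 1.4772 ≈ 0.1859.

Δc ≈ 0.186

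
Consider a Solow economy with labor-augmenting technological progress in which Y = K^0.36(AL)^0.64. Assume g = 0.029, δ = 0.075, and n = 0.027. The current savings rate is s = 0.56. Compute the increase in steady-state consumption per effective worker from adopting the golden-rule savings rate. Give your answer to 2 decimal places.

Δc ≈ 0.13

Break-even investment rate: n + g + δ = 0.027 + 0.029 + 0.075 = 0.131.
Current steady state (s = 0.56): k* = (0.56/0.131)^(1/0.64) ≈ 9.6785, y* = 9.6785^0.36 ≈ 2.2641, c* = (1−0.56)·2.2641 ≈ 0.9962.
At the golden rule the marginal product of capital equals n+g+δ: 0.36·k^(0.36−1) = 0.131. Solving, k_gold = (0.36/0.131)^(1/0.64) ≈ 4.8527.
y_gold = 4.8527^0.36 ≈ 1.7659, c_gold = y_gold − 0.131·k_gold ≈ 1.1301.
Gain: Δc = 1.1301 − 0.9962 ≈ 0.1340.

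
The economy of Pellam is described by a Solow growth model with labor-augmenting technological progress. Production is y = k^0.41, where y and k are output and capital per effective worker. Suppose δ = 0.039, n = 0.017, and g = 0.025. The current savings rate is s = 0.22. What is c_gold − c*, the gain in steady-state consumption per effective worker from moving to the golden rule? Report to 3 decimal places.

Δc ≈ 0.259

Break-even investment rate: n + g + δ = 0.017 + 0.025 + 0.039 = 0.081.
Current steady state (s = 0.22): k* = (0.22/0.081)^(1/0.59) ≈ 5.4386, y* = 5.4386^0.41 ≈ 2.0024, c* = (1−0.22)·2.0024 ≈ 1.5619.
At the golden rule the marginal product of capital equals n+g+δ: 0.41·k^(0.41−1) = 0.081. Solving, k_gold = (0.41/0.081)^(1/0.59) ≈ 15.6216.
y_gold = 15.6216^0.41 ≈ 3.0862, c_gold = y_gold − 0.081·k_gold ≈ 1.8209.
Gain: Δc = 1.8209 − 1.5619 ≈ 0.2590.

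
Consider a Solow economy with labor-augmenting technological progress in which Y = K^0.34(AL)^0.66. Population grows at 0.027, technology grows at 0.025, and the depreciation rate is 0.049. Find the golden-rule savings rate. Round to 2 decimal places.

The effective depreciation rate is n + g + δ = 0.027 + 0.025 + 0.049 = 0.101.
At the golden rule MPK = n+g+δ, and in any Cobb-Douglas steady state s = (n+g+δ)·k/y = MPK·k/y = capital's share 0.34.

s_gold = 0.34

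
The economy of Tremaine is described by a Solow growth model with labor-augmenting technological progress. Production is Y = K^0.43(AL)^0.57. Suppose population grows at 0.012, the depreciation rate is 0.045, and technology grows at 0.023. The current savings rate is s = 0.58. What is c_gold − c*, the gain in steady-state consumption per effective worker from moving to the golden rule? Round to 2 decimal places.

n + g + δ = 0.012 + 0.023 + 0.045 = 0.08.
Current steady state (s = 0.58): k* = (0.58/0.08)^(1/0.57) ≈ 32.3121, y* = 32.3121^0.43 ≈ 4.4568, c* = (1−0.58)·4.4568 ≈ 1.8719.
Maximizing c = f(k) − (n+g+δ)·k gives f'(k) = n+g+δ, i.e. 0.43·k^(0.43−1) = 0.08, so k_gold = (0.43/0.08)^(1/0.57) ≈ 19.1146.
y_gold = 19.1146^0.43 ≈ 3.5562, c_gold = y_gold − 0.08·k_gold ≈ 2.0270.
Gain: Δc = 2.0270 − 1.8719 ≈ 0.1552.

Δc ≈ 0.16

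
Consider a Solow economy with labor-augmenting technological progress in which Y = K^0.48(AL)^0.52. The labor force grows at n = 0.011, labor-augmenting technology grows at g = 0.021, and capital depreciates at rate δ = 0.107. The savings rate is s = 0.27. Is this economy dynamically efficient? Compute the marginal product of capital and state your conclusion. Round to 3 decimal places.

dynamically efficient; MPK ≈ 0.247

Capital per effective worker breaks even when investment replaces (n + g + δ)·k; here n + g + δ = 0.139.
Steady-state k*: s·k^0.48 = 0.139·k gives k* = (0.27/0.139)^(1/0.52) ≈ 3.5852.
MPK = 0.48·3.5852^(-0.52) ≈ 0.2471.
MPK > n+g+δ = 0.139, so the economy is dynamically efficient (under-saving).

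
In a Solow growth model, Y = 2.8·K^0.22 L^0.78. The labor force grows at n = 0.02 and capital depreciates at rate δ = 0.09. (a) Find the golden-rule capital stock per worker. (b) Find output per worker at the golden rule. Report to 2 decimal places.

(a) k_gold ≈ 9.10; (b) y_gold ≈ 4.55

n + δ = 0.02 + 0.09 = 0.11.
At the golden rule the marginal product of capital equals n+δ: 0.22·2.8·k^(0.22−1) = 0.11. Solving, k_gold = (0.22·2.8/0.11)^(1/0.78) ≈ 9.1036.
y_gold = 2.8·9.1036^0.22 ≈ 4.5518.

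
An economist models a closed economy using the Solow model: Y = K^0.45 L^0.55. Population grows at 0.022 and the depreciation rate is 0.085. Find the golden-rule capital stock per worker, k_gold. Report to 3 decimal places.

k_gold ≈ 13.622

The effective depreciation rate is n + δ = 0.022 + 0.085 = 0.107.
Golden rule sets MPK = n+δ: 0.45·k^(0.45−1) = 0.107, so k_gold = (0.45/0.107)^(1/0.55) ≈ 13.6218.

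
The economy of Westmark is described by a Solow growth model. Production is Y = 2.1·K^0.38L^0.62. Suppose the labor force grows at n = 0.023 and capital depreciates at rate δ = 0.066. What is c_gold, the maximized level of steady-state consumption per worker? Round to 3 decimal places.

The effective depreciation rate is n + δ = 0.023 + 0.066 = 0.089.
Maximizing c = f(k) − (n+δ)·k gives f'(k) = n+δ, i.e. 0.38·2.1·k^(0.38−1) = 0.089, so k_gold = (0.38·2.1/0.089)^(1/0.62) ≈ 34.3932.
y_gold = 2.1·34.3932^0.38 ≈ 8.0552.
c_gold = y_gold − (n+δ)·k_gold = 8.0552 − 0.089·34.3932 ≈ 4.9943.

c_gold ≈ 4.994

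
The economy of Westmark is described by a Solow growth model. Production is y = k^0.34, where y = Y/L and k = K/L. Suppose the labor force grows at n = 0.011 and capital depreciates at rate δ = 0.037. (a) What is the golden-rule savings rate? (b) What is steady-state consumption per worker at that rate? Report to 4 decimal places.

(a) s_gold = 0.3400; (b) c_gold ≈ 1.8094

n + δ = 0.011 + 0.037 = 0.048.
For Cobb-Douglas, s_gold equals capital's share: s_gold = 0.34.
Golden rule sets MPK = n+δ: 0.34·k^(0.34−1) = 0.048, so k_gold = (0.34/0.048)^(1/0.66) ≈ 19.4195.
y_gold = 19.4195^0.34 ≈ 2.7416; c_gold = (1−0.34)·y_gold ≈ 1.8094.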